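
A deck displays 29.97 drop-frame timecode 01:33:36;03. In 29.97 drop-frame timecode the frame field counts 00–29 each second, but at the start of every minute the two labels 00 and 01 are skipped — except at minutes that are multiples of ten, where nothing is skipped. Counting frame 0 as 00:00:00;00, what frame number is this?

Complete 10-minute blocks: 9, each 17982 frames → 161838.
Remaining 3 whole minutes in the current block: 1800 + 2 × 1798 = 5396 frames.
Within the current minute: 36 × 30 + 3 − 2 = 1081 (labels ;00/;01 skipped at this minute). Total = 161838 + 5396 + 1081 = 168315.

168315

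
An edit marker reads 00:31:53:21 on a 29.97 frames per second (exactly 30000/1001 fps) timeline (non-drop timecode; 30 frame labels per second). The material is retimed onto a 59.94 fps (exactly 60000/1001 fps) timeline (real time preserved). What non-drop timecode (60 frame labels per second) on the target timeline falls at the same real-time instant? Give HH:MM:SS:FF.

Source frame index: (0×3600 + 31×60 + 53) × 30 + 21 = 57411.
Real time: 57411 / (30000/1001) = 19156137/10000 s.
Target frame: (19156137/10000) × (60000/1001) = 114822.
At 60 labels/s: frame 114822 → 00:31:53:42.

00:31:53:42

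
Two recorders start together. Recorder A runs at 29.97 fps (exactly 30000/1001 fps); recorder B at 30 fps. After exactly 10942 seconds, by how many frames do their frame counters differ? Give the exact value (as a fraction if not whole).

A emits 30000/1001 × 10942 = 328260000/1001 frames; B emits 30 × 10942 = 328260.
Difference = 328260/1001 frames (≈ 327.9321); B is ahead of A.

328260/1001 frames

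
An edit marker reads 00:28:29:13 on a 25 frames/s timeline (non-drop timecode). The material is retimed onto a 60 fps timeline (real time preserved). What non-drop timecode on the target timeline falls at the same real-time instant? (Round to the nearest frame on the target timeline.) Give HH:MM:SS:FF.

Source frame index: (0×3600 + 28×60 + 29) × 25 + 13 = 42738.
Real time: 42738 / (25) = 42738/25 s.
Target frame: (42738/25) × (60) = 512856/5 ≈ 102571.200 → 102571.
At 60 labels/s: frame 102571 → 00:28:29:31.

00:28:29:31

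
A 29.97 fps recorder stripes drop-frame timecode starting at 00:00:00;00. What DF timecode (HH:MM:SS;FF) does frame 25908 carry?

Each 10-minute DF block holds 10 × 60 × 30 − 9 × 2 = 17982 frames. 25908 ÷ 17982 → 1 full block, remainder 7926.
Within the partial block the first minute is 1800 frames and each further minute 1798, so 4 further minute boundaries passed. Total skipped labels = 18 × 1 + 2 × 4 = 26.
Non-drop label index = 25908 + 26 = 25934; at 30 labels/s that is 00:14:24:14, i.e. DF 00:14:24;14.

00:14:24;14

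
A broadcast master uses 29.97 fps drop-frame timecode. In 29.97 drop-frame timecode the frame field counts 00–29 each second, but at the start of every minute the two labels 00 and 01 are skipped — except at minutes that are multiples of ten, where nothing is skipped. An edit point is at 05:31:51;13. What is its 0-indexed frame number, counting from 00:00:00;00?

596747

Complete 10-minute blocks: 33, each 17982 frames → 593406.
Remaining 1 whole minute in the current block: 1800 + 0 × 1798 = 1800 frames.
Within the current minute: 51 × 30 + 13 − 2 = 1541 (labels ;00/;01 skipped at this minute). Total = 593406 + 1800 + 1541 = 596747.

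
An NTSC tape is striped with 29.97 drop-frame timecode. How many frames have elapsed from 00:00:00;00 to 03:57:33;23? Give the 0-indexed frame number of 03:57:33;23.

427185

As if non-drop at 30 labels/s: (3 × 3600 + 57 × 60 + 33) × 30 + 23 = 427613.
Minute boundaries passed: 237; those not divisible by 10: 237 − 23 = 214; dropped labels = 2 × 214 = 428.
Actual frame index = 427613 − 428 = 427185.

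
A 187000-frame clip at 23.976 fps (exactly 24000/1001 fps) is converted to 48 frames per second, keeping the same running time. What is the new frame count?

Target frames = source frames × (target rate / source rate) = 187000 × (48)/(24000/1001) = 187000 × 1001/500 = 374374.

374374 frames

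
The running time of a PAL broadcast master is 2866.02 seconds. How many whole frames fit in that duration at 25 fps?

Frames = 2866.02 × 25 = 143301/2 ≈ 71650.5000.
Complete frames: 71650.

71650 frames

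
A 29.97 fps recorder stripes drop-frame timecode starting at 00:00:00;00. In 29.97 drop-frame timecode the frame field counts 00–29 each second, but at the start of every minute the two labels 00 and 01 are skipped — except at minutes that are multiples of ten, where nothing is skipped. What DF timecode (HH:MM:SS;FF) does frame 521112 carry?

Each 10-minute DF block holds 10 × 60 × 30 − 9 × 2 = 17982 frames. 521112 ÷ 17982 → 28 full blocks, remainder 17616.
Within the partial block the first minute is 1800 frames and each further minute 1798, so 9 further minute boundaries passed. Total skipped labels = 18 × 28 + 2 × 9 = 522.
Non-drop label index = 521112 + 522 = 521634; at 30 labels/s that is 04:49:47:24, i.e. DF 04:49:47;24.

04:49:47;24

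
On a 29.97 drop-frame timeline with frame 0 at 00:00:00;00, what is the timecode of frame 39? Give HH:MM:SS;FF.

Ten DF minutes hold 17982 frames, so frame 39 lies in block 0 (frames 0–17981) with 39 frames into that block.
The block's first minute is 1800 frames and the rest 1798 each; 39 frames reaches minute 0, so 0 × 18 + 0 × 2 = 0 labels have been skipped so far.
Adding those back, label number 39 + 0 = 39 at 30 labels/s is 1 s + 9 f = 0 h 0 min 1 s frame 9, i.e. 00:00:01;09.

00:00:01;09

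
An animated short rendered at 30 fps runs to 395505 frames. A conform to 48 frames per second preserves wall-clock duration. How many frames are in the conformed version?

632808 frames

Target frames = source frames × (target rate / source rate) = 395505 × (48)/(30) = 395505 × 8/5 = 632808.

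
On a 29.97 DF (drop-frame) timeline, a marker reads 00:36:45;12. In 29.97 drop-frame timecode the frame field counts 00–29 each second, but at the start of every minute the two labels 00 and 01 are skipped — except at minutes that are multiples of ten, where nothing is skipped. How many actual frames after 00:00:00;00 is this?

As if non-drop at 30 labels/s: (0 × 3600 + 36 × 60 + 45) × 30 + 12 = 66162.
Minute boundaries passed: 36; those not divisible by 10: 36 − 3 = 33; dropped labels = 2 × 33 = 66.
Actual frame index = 66162 − 66 = 66096.

66096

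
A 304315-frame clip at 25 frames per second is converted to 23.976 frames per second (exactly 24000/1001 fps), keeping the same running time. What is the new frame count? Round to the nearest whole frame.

291851 frames

Frames at target rate = 304315 × (24000/1001) / (25) = 26558400/91 ≈ 291850.549.
Nearest whole frame: 291851.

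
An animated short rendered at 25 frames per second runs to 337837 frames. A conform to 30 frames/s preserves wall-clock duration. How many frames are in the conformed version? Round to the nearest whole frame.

Frames at target rate = 337837 × (30) / (25) = 2027022/5 ≈ 405404.400.
Nearest whole frame: 405404.

405404 frames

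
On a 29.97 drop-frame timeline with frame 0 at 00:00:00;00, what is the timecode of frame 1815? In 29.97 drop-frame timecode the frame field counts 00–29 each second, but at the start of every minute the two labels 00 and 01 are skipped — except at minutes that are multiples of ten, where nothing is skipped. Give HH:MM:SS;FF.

00:01:00;17

Each 10-minute DF block holds 10 × 60 × 30 − 9 × 2 = 17982 frames. 1815 ÷ 17982 → 0 full blocks, remainder 1815.
Within the partial block the first minute is 1800 frames and each further minute 1798, so 1 further minute boundary passed. Total skipped labels = 18 × 0 + 2 × 1 = 2.
Non-drop label index = 1815 + 2 = 1817; at 30 labels/s that is 00:01:00:17, i.e. DF 00:01:00;17.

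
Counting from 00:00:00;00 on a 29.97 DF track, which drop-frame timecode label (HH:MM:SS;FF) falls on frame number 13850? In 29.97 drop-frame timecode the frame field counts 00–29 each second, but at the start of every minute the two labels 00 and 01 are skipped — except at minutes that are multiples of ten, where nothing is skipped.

00:07:42;04

Ten DF minutes hold 17982 frames, so frame 13850 lies in block 0 (frames 0–17981) with 13850 frames into that block.
The block's first minute is 1800 frames and the rest 1798 each; 13850 frames reaches minute 7, so 0 × 18 + 7 × 2 = 14 labels have been skipped so far.
Adding those back, label number 13850 + 14 = 13864 at 30 labels/s is 462 s + 4 f = 0 h 7 min 42 s frame 4, i.e. 00:07:42;04.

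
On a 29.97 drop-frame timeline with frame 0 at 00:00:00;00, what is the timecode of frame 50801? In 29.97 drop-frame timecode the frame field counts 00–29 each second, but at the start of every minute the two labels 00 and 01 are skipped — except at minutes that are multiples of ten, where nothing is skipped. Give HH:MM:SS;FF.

00:28:15;03

Ten DF minutes hold 17982 frames, so frame 50801 lies in block 2 (frames 35964–53945) with 14837 frames into that block.
The block's first minute is 1800 frames and the rest 1798 each; 14837 frames reaches minute 8, so 2 × 18 + 8 × 2 = 52 labels have been skipped so far.
Adding those back, label number 50801 + 52 = 50853 at 30 labels/s is 1695 s + 3 f = 0 h 28 min 15 s frame 3, i.e. 00:28:15;03.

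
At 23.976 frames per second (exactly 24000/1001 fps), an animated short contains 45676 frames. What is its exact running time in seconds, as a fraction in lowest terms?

11430419/6000 seconds

Running time = 45676 ÷ (24000/1001) = 45676 × 1001/24000 = 11430419/6000 s.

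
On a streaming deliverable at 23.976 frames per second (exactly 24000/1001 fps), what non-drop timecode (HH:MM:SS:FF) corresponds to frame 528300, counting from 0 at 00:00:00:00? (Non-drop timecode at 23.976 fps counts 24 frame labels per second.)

06:06:52:12

528300 ÷ 24 = 22012 full seconds, remainder 12 frames.
22012 s = 6 h 6 min 52 s.
Timecode: 06:06:52:12.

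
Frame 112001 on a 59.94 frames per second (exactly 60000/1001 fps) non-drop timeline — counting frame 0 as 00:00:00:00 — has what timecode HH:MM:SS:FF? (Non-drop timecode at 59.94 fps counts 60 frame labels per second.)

00:31:06:41

112001 ÷ 60 = 1866 full seconds, remainder 41 frames.
1866 s = 0 h 31 min 6 s.
Timecode: 00:31:06:41.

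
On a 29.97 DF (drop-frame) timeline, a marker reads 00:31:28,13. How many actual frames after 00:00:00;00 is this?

Complete 10-minute blocks: 3, each 17982 frames → 53946.
Remaining 1 whole minute in the current block: 1800 + 0 × 1798 = 1800 frames.
Within the current minute: 28 × 30 + 13 − 2 = 851 (labels ;00/;01 skipped at this minute). Total = 53946 + 1800 + 851 = 56597.

56597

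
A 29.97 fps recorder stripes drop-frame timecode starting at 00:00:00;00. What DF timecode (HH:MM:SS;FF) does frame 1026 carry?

Ten DF minutes hold 17982 frames, so frame 1026 lies in block 0 (frames 0–17981) with 1026 frames into that block.
The block's first minute is 1800 frames and the rest 1798 each; 1026 frames reaches minute 0, so 0 × 18 + 0 × 2 = 0 labels have been skipped so far.
Adding those back, label number 1026 + 0 = 1026 at 30 labels/s is 34 s + 6 f = 0 h 0 min 34 s frame 6, i.e. 00:00:34;06.

00:00:34;06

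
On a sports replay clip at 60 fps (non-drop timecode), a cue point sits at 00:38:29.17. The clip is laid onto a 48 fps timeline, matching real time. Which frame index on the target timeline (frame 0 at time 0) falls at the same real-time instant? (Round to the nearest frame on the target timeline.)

Source frame index: (0×3600 + 38×60 + 29) × 60 + 17 = 138557.
Real time: 138557 / (60) = 138557/60 s.
Target frame: (138557/60) × (48) = 554228/5 ≈ 110845.600 → 110846.

frame 110846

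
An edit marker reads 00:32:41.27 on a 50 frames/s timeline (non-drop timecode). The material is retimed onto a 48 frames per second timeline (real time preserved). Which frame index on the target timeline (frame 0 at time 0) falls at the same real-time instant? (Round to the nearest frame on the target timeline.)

Source frame index: (0×3600 + 32×60 + 41) × 50 + 27 = 98077.
Real time: 98077 / (50) = 98077/50 s.
Target frame: (98077/50) × (48) = 2353848/25 ≈ 94153.920 → 94154.

frame 94154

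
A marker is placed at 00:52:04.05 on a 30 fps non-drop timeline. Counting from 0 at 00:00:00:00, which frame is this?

93725

Total seconds to the label: (0 × 3600 + 52 × 60 + 4) = 3124.
Frame index = 3124 × 30 + 5 = 93725.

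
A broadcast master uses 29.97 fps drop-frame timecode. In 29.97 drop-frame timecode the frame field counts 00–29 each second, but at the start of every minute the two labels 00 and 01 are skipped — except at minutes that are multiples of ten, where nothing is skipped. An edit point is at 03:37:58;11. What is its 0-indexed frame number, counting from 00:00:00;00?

Complete 10-minute blocks: 21, each 17982 frames → 377622.
Remaining 7 whole minutes in the current block: 1800 + 6 × 1798 = 12588 frames.
Within the current minute: 58 × 30 + 11 − 2 = 1749 (labels ;00/;01 skipped at this minute). Total = 377622 + 12588 + 1749 = 391959.

391959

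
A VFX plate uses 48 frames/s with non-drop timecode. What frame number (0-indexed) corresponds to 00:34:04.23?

Total seconds to the label: (0 × 3600 + 34 × 60 + 4) = 2044.
Frame index = 2044 × 48 + 23 = 98135.

98135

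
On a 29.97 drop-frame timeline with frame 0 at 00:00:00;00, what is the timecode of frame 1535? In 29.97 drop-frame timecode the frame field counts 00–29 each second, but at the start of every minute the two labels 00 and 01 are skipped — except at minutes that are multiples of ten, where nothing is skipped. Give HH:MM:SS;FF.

Each 10-minute DF block holds 10 × 60 × 30 − 9 × 2 = 17982 frames. 1535 ÷ 17982 → 0 full blocks, remainder 1535.
Within the partial block the first minute is 1800 frames and each further minute 1798, so 0 further minute boundaries passed. Total skipped labels = 18 × 0 + 2 × 0 = 0.
Non-drop label index = 1535 + 0 = 1535; at 30 labels/s that is 00:00:51:05, i.e. DF 00:00:51;05.

00:00:51;05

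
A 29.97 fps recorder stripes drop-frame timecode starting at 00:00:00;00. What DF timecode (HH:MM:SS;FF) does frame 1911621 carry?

Ten DF minutes hold 17982 frames, so frame 1911621 lies in block 106 (frames 1906092–1924073) with 5529 frames into that block.
The block's first minute is 1800 frames and the rest 1798 each; 5529 frames reaches minute 3, so 106 × 18 + 3 × 2 = 1914 labels have been skipped so far.
Adding those back, label number 1911621 + 1914 = 1913535 at 30 labels/s is 63784 s + 15 f = 17 h 43 min 4 s frame 15, i.e. 17:43:04;15.

17:43:04;15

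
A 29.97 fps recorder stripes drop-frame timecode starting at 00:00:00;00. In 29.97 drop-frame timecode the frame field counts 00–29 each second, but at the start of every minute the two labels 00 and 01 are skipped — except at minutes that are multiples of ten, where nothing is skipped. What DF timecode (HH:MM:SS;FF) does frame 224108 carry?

Ten DF minutes hold 17982 frames, so frame 224108 lies in block 12 (frames 215784–233765) with 8324 frames into that block.
The block's first minute is 1800 frames and the rest 1798 each; 8324 frames reaches minute 4, so 12 × 18 + 4 × 2 = 224 labels have been skipped so far.
Adding those back, label number 224108 + 224 = 224332 at 30 labels/s is 7477 s + 22 f = 2 h 4 min 37 s frame 22, i.e. 02:04:37;22.

02:04:37;22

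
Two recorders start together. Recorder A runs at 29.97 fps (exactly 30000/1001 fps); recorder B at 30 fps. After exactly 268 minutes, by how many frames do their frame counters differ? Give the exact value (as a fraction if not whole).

268 min = 16080 s.
A emits 30000/1001 × 16080 = 482400000/1001 frames; B emits 30 × 16080 = 482400.
Difference = 482400/1001 frames (≈ 481.9181); B is ahead of A.

482400/1001 frames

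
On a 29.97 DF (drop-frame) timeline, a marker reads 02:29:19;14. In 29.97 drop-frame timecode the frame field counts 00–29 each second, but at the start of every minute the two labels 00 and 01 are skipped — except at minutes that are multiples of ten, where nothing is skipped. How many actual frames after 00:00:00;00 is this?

As if non-drop at 30 labels/s: (2 × 3600 + 29 × 60 + 19) × 30 + 14 = 268784.
Minute boundaries passed: 149; those not divisible by 10: 149 − 14 = 135; dropped labels = 2 × 135 = 270.
Actual frame index = 268784 − 270 = 268514.

268514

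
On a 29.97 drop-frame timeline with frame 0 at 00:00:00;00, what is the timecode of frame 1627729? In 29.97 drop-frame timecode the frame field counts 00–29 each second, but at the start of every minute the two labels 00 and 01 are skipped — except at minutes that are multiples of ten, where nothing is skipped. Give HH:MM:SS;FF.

Each 10-minute DF block holds 10 × 60 × 30 − 9 × 2 = 17982 frames. 1627729 ÷ 17982 → 90 full blocks, remainder 9349.
Within the partial block the first minute is 1800 frames and each further minute 1798, so 5 further minute boundaries passed. Total skipped labels = 18 × 90 + 2 × 5 = 1630.
Non-drop label index = 1627729 + 1630 = 1629359; at 30 labels/s that is 15:05:11:29, i.e. DF 15:05:11;29.

15:05:11;29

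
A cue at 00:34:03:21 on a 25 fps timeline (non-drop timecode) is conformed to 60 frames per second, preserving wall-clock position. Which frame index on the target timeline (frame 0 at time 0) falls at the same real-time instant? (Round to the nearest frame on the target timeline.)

frame 122630

Source frame index: (0×3600 + 34×60 + 3) × 25 + 21 = 51096.
Real time: 51096 / (25) = 51096/25 s.
Target frame: (51096/25) × (60) = 613152/5 ≈ 122630.400 → 122630.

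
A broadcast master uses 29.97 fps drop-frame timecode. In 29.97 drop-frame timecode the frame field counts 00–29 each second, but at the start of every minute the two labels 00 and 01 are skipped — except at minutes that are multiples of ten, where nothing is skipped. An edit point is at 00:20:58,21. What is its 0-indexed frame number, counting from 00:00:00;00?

37725

As if non-drop at 30 labels/s: (0 × 3600 + 20 × 60 + 58) × 30 + 21 = 37761.
Minute boundaries passed: 20; those not divisible by 10: 20 − 2 = 18; dropped labels = 2 × 18 = 36.
Actual frame index = 37761 − 36 = 37725.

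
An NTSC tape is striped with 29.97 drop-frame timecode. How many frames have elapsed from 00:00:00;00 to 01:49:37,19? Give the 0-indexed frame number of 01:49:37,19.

Complete 10-minute blocks: 10, each 17982 frames → 179820.
Remaining 9 whole minutes in the current block: 1800 + 8 × 1798 = 16184 frames.
Within the current minute: 37 × 30 + 19 − 2 = 1127 (labels ;00/;01 skipped at this minute). Total = 179820 + 16184 + 1127 = 197131.

197131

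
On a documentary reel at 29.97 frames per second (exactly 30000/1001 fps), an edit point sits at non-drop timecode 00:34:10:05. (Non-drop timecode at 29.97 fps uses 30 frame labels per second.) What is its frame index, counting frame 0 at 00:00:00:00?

frame 61505

Total seconds to the label: (0 × 3600 + 34 × 60 + 10) = 2050.
Frame index = 2050 × 30 + 5 = 61505.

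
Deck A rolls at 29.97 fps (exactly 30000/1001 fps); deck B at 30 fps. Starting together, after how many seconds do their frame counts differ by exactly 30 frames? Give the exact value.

1001 seconds

The gap grows by |30 − 30000/1001| = 30/1001 frames per second.
Time for a 30-frame gap: 30 ÷ (30/1001) = 1001 s.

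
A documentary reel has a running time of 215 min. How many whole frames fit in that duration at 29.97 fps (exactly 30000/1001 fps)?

215 min = 12900 s.
Frames = 12900 × 30000/1001 = 387000000/1001 ≈ 386613.3866.
Complete frames: 386613.

386613 frames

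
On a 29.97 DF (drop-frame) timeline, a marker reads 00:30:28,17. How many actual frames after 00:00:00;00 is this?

54803

As if non-drop at 30 labels/s: (0 × 3600 + 30 × 60 + 28) × 30 + 17 = 54857.
Minute boundaries passed: 30; those not divisible by 10: 30 − 3 = 27; dropped labels = 2 × 27 = 54.
Actual frame index = 54857 − 54 = 54803.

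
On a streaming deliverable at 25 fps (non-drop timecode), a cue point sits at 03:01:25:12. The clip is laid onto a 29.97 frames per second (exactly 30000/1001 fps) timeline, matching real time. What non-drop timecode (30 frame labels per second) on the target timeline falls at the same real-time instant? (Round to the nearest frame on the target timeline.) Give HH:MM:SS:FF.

Source frame index: (3×3600 + 1×60 + 25) × 25 + 12 = 272137.
Real time: 272137 / (25) = 272137/25 s.
Target frame: (272137/25) × (30000/1001) = 326564400/1001 ≈ 326238.162 → 326238.
At 30 labels/s: frame 326238 → 03:01:14:18.

03:01:14:18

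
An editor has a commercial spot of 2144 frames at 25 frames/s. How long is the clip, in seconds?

85.76 seconds

Running time = 2144 / (25) = 85.76 s.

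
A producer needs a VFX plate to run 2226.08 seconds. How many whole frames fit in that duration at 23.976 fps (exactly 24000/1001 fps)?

Frames = 2226.08 × 24000/1001 = 53425920/1001 ≈ 53372.5475.
Complete frames: 53372.

53372 frames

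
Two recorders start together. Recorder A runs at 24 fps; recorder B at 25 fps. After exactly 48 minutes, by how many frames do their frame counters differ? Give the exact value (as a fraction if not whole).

2880 frames

48 min = 2880 s.
A emits 24 × 2880 = 69120 frames; B emits 25 × 2880 = 72000.
Difference = 2880 frames; B is ahead of A.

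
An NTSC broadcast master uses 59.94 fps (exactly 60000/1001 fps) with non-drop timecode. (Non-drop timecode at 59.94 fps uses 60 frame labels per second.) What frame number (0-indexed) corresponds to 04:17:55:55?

frame 928555

Total seconds to the label: (4 × 3600 + 17 × 60 + 55) = 15475.
Frame index = 15475 × 60 + 55 = 928555.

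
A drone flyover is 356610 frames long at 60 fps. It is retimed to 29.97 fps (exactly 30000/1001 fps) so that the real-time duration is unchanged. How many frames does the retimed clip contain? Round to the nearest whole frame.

178127 frames

Frames at target rate = 356610 × (30000/1001) / (60) = 178305000/1001 ≈ 178126.873.
Nearest whole frame: 178127.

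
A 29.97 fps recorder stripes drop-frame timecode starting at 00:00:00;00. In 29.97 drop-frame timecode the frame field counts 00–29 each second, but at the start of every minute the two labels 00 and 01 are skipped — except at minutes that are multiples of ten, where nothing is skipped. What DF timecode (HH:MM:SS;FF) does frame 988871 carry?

Ten DF minutes hold 17982 frames, so frame 988871 lies in block 54 (frames 971028–989009) with 17843 frames into that block.
The block's first minute is 1800 frames and the rest 1798 each; 17843 frames reaches minute 9, so 54 × 18 + 9 × 2 = 990 labels have been skipped so far.
Adding those back, label number 988871 + 990 = 989861 at 30 labels/s is 32995 s + 11 f = 9 h 9 min 55 s frame 11, i.e. 09:09:55;11.

09:09:55;11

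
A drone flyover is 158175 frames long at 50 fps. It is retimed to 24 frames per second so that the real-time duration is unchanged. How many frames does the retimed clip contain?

75924 frames

Target frames = source frames × (target rate / source rate) = 158175 × (24)/(50) = 158175 × 12/25 = 75924.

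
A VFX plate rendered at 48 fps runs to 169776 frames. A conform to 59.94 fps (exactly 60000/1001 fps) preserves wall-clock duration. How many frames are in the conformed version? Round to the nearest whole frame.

Frames at target rate = 169776 × (60000/1001) / (48) = 212220000/1001 ≈ 212007.992.
Nearest whole frame: 212008.

212008 frames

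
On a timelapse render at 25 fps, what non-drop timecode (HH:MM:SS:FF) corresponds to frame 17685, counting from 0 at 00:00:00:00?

17685 ÷ 25 = 707 full seconds, remainder 10 frames.
707 s = 0 h 11 min 47 s.
Timecode: 00:11:47:10.

00:11:47:10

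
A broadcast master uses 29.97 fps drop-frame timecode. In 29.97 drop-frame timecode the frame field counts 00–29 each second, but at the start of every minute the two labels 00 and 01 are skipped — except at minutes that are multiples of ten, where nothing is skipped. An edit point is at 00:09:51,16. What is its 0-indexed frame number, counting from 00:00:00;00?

17728

As if non-drop at 30 labels/s: (0 × 3600 + 9 × 60 + 51) × 30 + 16 = 17746.
Minute boundaries passed: 9; those not divisible by 10: 9 − 0 = 9; dropped labels = 2 × 9 = 18.
Actual frame index = 17746 − 18 = 17728.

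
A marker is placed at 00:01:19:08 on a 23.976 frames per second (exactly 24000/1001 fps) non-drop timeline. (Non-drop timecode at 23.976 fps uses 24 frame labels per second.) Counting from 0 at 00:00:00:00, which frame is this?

Total seconds to the label: (0 × 3600 + 1 × 60 + 19) = 79.
Frame index = 79 × 24 + 8 = 1904.

frame 1904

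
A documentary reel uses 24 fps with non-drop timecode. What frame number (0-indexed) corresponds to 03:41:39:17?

frame 319193

Total seconds to the label: (3 × 3600 + 41 × 60 + 39) = 13299.
Frame index = 13299 × 24 + 17 = 319193.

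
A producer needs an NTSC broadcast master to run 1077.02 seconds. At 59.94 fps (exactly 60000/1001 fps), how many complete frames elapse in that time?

Frames = 1077.02 × 60000/1001 = 9231600/143 ≈ 64556.6434.
Complete frames: 64556.

64556 frames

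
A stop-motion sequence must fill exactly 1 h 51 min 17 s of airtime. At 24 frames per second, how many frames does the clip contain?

160248 frames

1 h 51 min 17 s = 6677 s.
Frames = 6677 × 24 = 160248.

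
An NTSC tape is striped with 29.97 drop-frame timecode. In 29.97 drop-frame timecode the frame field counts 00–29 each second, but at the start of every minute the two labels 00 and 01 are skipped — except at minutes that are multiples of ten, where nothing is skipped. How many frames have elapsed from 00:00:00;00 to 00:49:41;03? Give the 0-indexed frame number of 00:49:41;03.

89343

As if non-drop at 30 labels/s: (0 × 3600 + 49 × 60 + 41) × 30 + 3 = 89433.
Minute boundaries passed: 49; those not divisible by 10: 49 − 4 = 45; dropped labels = 2 × 45 = 90.
Actual frame index = 89433 − 90 = 89343.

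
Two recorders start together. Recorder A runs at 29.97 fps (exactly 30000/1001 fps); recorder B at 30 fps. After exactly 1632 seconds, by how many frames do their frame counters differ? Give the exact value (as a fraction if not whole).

A emits 30000/1001 × 1632 = 48960000/1001 frames; B emits 30 × 1632 = 48960.
Difference = 48960/1001 frames (≈ 48.9111); B is ahead of A.

48960/1001 frames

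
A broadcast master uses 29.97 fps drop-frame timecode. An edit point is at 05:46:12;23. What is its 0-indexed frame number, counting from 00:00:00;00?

622559

Complete 10-minute blocks: 34, each 17982 frames → 611388.
Remaining 6 whole minutes in the current block: 1800 + 5 × 1798 = 10790 frames.
Within the current minute: 12 × 30 + 23 − 2 = 381 (labels ;00/;01 skipped at this minute). Total = 611388 + 10790 + 381 = 622559.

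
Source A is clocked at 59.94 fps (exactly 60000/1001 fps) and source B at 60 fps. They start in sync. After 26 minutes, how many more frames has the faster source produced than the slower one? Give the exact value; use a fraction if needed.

7200/77 frames

26 min = 1560 s.
A emits 60000/1001 × 1560 = 7200000/77 frames; B emits 60 × 1560 = 93600.
Difference = 7200/77 frames (≈ 93.5065); B is ahead of A.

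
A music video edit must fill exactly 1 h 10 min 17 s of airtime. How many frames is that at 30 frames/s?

126510 frames

1 h 10 min 17 s = 4217 s.
Frames = 4217 × 30 = 126510.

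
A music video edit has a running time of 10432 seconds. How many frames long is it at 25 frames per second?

260800 frames

Frames = 10432 × 25 = 260800.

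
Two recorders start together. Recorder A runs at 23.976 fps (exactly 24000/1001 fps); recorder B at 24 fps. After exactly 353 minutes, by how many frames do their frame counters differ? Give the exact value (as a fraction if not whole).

353 min = 21180 s.
A emits 24000/1001 × 21180 = 508320000/1001 frames; B emits 24 × 21180 = 508320.
Difference = 508320/1001 frames (≈ 507.8122); B is ahead of A.

508320/1001 frames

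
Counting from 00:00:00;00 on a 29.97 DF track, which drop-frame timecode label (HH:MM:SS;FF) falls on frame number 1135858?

Ten DF minutes hold 17982 frames, so frame 1135858 lies in block 63 (frames 1132866–1150847) with 2992 frames into that block.
The block's first minute is 1800 frames and the rest 1798 each; 2992 frames reaches minute 1, so 63 × 18 + 1 × 2 = 1136 labels have been skipped so far.
Adding those back, label number 1135858 + 1136 = 1136994 at 30 labels/s is 37899 s + 24 f = 10 h 31 min 39 s frame 24, i.e. 10:31:39;24.

10:31:39;24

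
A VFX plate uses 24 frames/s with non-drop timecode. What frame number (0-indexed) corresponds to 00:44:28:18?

64050

Total seconds to the label: (0 × 3600 + 44 × 60 + 28) = 2668.
Frame index = 2668 × 24 + 18 = 64050.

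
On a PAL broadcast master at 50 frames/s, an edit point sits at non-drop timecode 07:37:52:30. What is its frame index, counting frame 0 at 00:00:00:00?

1373630

Total seconds to the label: (7 × 3600 + 37 × 60 + 52) = 27472.
Frame index = 27472 × 50 + 30 = 1373630.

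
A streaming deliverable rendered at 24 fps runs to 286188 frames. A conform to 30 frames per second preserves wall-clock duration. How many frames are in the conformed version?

Target frames = source frames × (target rate / source rate) = 286188 × (30)/(24) = 286188 × 5/4 = 357735.

357735 frames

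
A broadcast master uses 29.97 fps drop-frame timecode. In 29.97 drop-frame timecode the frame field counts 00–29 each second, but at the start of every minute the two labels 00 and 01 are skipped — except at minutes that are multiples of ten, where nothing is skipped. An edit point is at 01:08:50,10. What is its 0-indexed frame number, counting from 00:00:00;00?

As if non-drop at 30 labels/s: (1 × 3600 + 8 × 60 + 50) × 30 + 10 = 123910.
Minute boundaries passed: 68; those not divisible by 10: 68 − 6 = 62; dropped labels = 2 × 62 = 124.
Actual frame index = 123910 − 124 = 123786.

123786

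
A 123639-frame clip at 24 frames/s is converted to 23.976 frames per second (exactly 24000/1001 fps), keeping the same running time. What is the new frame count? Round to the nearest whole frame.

123515 frames

Frames at target rate = 123639 × (24000/1001) / (24) = 123639000/1001 ≈ 123515.485.
Nearest whole frame: 123515.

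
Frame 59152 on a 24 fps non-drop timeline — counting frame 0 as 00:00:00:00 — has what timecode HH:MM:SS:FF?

59152 ÷ 24 = 2464 full seconds, remainder 16 frames.
2464 s = 0 h 41 min 4 s.
Timecode: 00:41:04:16.

00:41:04:16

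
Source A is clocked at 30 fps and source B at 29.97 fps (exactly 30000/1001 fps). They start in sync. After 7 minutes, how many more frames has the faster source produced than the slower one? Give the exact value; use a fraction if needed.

1800/143 frames

7 min = 420 s.
A emits 30 × 420 = 12600 frames; B emits 30000/1001 × 420 = 1800000/143.
Difference = 1800/143 frames (≈ 12.5874); B is behind A.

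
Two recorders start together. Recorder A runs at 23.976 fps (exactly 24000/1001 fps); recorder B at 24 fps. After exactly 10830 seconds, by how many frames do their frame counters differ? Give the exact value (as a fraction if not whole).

259920/1001 frames

A emits 24000/1001 × 10830 = 259920000/1001 frames; B emits 24 × 10830 = 259920.
Difference = 259920/1001 frames (≈ 259.6603); B is ahead of A.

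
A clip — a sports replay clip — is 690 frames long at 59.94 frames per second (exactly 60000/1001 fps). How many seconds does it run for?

11.5115 seconds

Running time = 690 / (60000/1001) = 11.5115 s.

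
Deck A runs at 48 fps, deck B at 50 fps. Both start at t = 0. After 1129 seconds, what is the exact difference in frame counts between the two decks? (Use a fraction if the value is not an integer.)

2258 frames

A emits 48 × 1129 = 54192 frames; B emits 50 × 1129 = 56450.
Difference = 2258 frames; B is ahead of A.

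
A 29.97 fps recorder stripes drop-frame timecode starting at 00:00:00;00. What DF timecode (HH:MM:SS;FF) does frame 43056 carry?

00:23:56;18

Ten DF minutes hold 17982 frames, so frame 43056 lies in block 2 (frames 35964–53945) with 7092 frames into that block.
The block's first minute is 1800 frames and the rest 1798 each; 7092 frames reaches minute 3, so 2 × 18 + 3 × 2 = 42 labels have been skipped so far.
Adding those back, label number 43056 + 42 = 43098 at 30 labels/s is 1436 s + 18 f = 0 h 23 min 56 s frame 18, i.e. 00:23:56;18.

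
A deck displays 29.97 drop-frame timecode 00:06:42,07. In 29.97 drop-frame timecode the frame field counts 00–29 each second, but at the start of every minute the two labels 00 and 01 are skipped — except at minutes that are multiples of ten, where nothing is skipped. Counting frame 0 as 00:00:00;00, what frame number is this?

12055

Complete 10-minute blocks: 0, each 17982 frames → 0.
Remaining 6 whole minutes in the current block: 1800 + 5 × 1798 = 10790 frames.
Within the current minute: 42 × 30 + 7 − 2 = 1265 (labels ;00/;01 skipped at this minute). Total = 0 + 10790 + 1265 = 12055.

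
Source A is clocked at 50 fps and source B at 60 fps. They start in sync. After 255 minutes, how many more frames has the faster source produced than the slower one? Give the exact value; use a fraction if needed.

255 min = 15300 s.
A emits 50 × 15300 = 765000 frames; B emits 60 × 15300 = 918000.
Difference = 153000 frames; B is ahead of A.

153000 frames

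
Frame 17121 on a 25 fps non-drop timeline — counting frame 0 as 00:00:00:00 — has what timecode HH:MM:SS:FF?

17121 ÷ 25 = 684 full seconds, remainder 21 frames.
684 s = 0 h 11 min 24 s.
Timecode: 00:11:24:21.

00:11:24:21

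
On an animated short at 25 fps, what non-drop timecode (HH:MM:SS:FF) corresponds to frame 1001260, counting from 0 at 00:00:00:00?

1001260 ÷ 25 = 40050 full seconds, remainder 10 frames.
40050 s = 11 h 7 min 30 s.
Timecode: 11:07:30:10.

11:07:30:10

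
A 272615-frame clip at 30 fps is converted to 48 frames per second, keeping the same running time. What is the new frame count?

Frames at target rate = 272615 × (48) / (30) = 436184.

436184 frames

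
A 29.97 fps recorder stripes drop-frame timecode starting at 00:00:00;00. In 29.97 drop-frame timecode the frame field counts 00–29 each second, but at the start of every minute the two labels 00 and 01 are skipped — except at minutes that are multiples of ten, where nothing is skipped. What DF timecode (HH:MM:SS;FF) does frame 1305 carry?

00:00:43;15

Ten DF minutes hold 17982 frames, so frame 1305 lies in block 0 (frames 0–17981) with 1305 frames into that block.
The block's first minute is 1800 frames and the rest 1798 each; 1305 frames reaches minute 0, so 0 × 18 + 0 × 2 = 0 labels have been skipped so far.
Adding those back, label number 1305 + 0 = 1305 at 30 labels/s is 43 s + 15 f = 0 h 0 min 43 s frame 15, i.e. 00:00:43;15.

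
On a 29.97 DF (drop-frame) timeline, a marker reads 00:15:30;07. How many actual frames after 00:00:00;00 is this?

Complete 10-minute blocks: 1, each 17982 frames → 17982.
Remaining 5 whole minutes in the current block: 1800 + 4 × 1798 = 8992 frames.
Within the current minute: 30 × 30 + 7 − 2 = 905 (labels ;00/;01 skipped at this minute). Total = 17982 + 8992 + 905 = 27879.

27879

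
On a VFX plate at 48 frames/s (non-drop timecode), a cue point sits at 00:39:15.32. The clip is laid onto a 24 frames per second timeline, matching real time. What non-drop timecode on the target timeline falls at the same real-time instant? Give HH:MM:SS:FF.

Source frame index: (0×3600 + 39×60 + 15) × 48 + 32 = 113072.
Real time: 113072 / (48) = 7067/3 s.
Target frame: (7067/3) × (24) = 56536.
At 24 labels/s: frame 56536 → 00:39:15:16.

00:39:15:16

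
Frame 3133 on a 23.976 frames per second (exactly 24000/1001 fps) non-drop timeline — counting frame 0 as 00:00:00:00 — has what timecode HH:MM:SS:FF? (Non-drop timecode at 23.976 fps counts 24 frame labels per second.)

00:02:10:13

3133 ÷ 24 = 130 full seconds, remainder 13 frames.
130 s = 0 h 2 min 10 s.
Timecode: 00:02:10:13.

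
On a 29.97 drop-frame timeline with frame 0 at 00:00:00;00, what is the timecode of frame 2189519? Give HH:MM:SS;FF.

Ten DF minutes hold 17982 frames, so frame 2189519 lies in block 121 (frames 2175822–2193803) with 13697 frames into that block.
The block's first minute is 1800 frames and the rest 1798 each; 13697 frames reaches minute 7, so 121 × 18 + 7 × 2 = 2192 labels have been skipped so far.
Adding those back, label number 2189519 + 2192 = 2191711 at 30 labels/s is 73057 s + 1 f = 20 h 17 min 37 s frame 1, i.e. 20:17:37;01.

20:17:37;01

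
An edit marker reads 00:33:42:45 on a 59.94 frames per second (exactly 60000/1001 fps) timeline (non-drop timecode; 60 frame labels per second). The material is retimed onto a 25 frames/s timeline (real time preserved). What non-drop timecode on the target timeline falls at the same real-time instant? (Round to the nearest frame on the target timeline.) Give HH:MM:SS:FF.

00:33:44:19

Source frame index: (0×3600 + 33×60 + 42) × 60 + 45 = 121365.
Real time: 121365 / (60000/1001) = 8099091/4000 s.
Target frame: (8099091/4000) × (25) = 8099091/160 ≈ 50619.319 → 50619.
At 25 labels/s: frame 50619 → 00:33:44:19.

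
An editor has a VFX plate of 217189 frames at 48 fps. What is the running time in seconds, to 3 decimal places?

Running time = 217189 × 1/48 = 217189/48 s ≈ 4524.771 s.

4524.771 seconds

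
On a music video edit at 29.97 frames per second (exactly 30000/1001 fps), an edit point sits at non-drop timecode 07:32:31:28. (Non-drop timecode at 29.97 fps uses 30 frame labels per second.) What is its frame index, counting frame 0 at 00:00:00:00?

Total seconds to the label: (7 × 3600 + 32 × 60 + 31) = 27151.
Frame index = 27151 × 30 + 28 = 814558.

814558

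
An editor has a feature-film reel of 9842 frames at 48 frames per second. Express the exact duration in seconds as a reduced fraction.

4921/24 seconds

Running time = 9842 ÷ (48) = 9842 × 1/48 = 4921/24 s.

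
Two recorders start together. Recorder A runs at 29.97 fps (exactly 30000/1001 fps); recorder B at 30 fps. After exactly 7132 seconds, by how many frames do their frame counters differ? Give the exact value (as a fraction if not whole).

213960/1001 frames

A emits 30000/1001 × 7132 = 213960000/1001 frames; B emits 30 × 7132 = 213960.
Difference = 213960/1001 frames (≈ 213.7463); B is ahead of A.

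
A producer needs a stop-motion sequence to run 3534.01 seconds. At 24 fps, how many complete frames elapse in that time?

Frames = 3534.01 × 24 = 2120406/25 ≈ 84816.2400.
Complete frames: 84816.

84816 frames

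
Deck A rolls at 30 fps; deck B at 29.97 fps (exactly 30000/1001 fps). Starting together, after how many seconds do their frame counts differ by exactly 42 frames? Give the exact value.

The gap grows by |30000/1001 − 30| = 30/1001 frames per second.
Time for a 42-frame gap: 42 ÷ (30/1001) = 1401.4 s.

1401.4 seconds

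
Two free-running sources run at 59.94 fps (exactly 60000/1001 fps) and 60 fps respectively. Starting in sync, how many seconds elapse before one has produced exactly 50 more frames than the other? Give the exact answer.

The gap grows by |60 − 60000/1001| = 60/1001 frames per second.
Time for a 50-frame gap: 50 ÷ (60/1001) = 5005/6 s.

5005/6 seconds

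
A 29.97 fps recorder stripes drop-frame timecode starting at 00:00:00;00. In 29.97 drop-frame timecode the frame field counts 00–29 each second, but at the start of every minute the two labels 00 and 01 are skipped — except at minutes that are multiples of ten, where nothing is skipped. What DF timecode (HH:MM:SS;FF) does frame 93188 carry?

00:51:49;10

Ten DF minutes hold 17982 frames, so frame 93188 lies in block 5 (frames 89910–107891) with 3278 frames into that block.
The block's first minute is 1800 frames and the rest 1798 each; 3278 frames reaches minute 1, so 5 × 18 + 1 × 2 = 92 labels have been skipped so far.
Adding those back, label number 93188 + 92 = 93280 at 30 labels/s is 3109 s + 10 f = 0 h 51 min 49 s frame 10, i.e. 00:51:49;10.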